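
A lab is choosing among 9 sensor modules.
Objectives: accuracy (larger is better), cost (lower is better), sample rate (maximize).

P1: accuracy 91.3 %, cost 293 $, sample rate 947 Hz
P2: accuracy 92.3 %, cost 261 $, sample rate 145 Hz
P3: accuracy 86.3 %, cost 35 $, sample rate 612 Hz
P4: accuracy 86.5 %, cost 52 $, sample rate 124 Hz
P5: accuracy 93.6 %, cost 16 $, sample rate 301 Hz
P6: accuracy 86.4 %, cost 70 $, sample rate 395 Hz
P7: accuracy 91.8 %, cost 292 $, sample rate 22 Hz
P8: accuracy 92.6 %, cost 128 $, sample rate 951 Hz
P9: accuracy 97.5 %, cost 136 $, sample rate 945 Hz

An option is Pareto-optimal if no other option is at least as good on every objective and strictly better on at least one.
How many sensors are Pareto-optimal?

P1: dominated by P8 (accuracy 92.6≥91.3, cost 128≤293, sample rate 951≥947).
P2: dominated by P5 (accuracy 93.6≥92.3, cost 16≤261, sample rate 301≥145).
P3: not dominated.
P4: dominated by P5 (accuracy 93.6≥86.5, cost 16≤52, sample rate 301≥124).
P5: not dominated (best cost).
P6: not dominated.
P7: dominated by P2 (accuracy 92.3≥91.8, cost 261≤292, sample rate 145≥22).
P8: not dominated (best sample rate).
P9: not dominated (best accuracy).
Pareto-optimal: P3, P5, P6, P8, P9 → 5.

5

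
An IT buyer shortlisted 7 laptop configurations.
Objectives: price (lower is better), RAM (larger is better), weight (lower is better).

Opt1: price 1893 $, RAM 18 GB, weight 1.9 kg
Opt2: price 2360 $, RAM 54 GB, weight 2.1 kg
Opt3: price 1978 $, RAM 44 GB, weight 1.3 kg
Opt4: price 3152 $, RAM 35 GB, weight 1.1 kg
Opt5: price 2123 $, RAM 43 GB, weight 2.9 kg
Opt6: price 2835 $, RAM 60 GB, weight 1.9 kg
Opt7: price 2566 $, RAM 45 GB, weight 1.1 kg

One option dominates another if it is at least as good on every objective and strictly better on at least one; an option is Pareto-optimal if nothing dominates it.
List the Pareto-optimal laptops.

Opt1: not dominated (best price).
Opt2: not dominated.
Opt3: not dominated.
Opt4: dominated by Opt7 (price 2566≤3152, RAM 45≥35, weight 1.1≤1.1).
Opt5: dominated by Opt3 (price 1978≤2123, RAM 44≥43, weight 1.3≤2.9).
Opt6: not dominated (best RAM).
Opt7: not dominated.

Opt1, Opt2, Opt3, Opt6, Opt7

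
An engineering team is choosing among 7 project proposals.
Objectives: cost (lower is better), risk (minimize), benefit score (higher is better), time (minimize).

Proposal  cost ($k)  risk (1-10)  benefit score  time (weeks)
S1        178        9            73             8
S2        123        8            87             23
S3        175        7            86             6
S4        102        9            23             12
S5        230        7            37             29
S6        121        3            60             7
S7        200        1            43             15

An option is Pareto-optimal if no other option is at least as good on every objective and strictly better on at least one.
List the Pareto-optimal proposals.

S1: dominated by S3 (cost 175≤178, risk 7≤9, benefit score 86≥73, time 6≤8).
S2: not dominated (best benefit score).
S3: not dominated (best time).
S4: not dominated (best cost).
S5: dominated by S3 (cost 175≤230, risk 7≤7, benefit score 86≥37, time 6≤29).
S6: not dominated.
S7: not dominated (best risk).

S2, S3, S4, S6, S7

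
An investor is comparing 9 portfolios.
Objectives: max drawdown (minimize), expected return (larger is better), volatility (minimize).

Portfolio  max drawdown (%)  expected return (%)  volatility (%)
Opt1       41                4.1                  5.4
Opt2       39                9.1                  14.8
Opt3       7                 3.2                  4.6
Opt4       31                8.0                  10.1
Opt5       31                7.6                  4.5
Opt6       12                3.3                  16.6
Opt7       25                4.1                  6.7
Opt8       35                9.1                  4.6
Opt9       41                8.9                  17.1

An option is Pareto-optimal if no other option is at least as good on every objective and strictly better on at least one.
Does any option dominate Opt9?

Yes

Opt2 vs Opt9: max drawdown 39≤41, expected return 9.1≥8.9, volatility 14.8≤17.1 — Opt2 is at least as good on every objective and strictly better on at least one, so Opt2 dominates Opt9.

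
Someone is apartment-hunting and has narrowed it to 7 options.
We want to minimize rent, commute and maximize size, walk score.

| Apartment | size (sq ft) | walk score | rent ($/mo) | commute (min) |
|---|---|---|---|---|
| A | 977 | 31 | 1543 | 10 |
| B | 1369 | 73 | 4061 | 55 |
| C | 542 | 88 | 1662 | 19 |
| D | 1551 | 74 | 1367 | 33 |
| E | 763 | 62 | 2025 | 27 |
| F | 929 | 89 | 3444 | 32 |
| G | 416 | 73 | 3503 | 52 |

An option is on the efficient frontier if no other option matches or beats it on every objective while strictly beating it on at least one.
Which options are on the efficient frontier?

A, C, D, E, F

A: not dominated (best commute).
B: dominated by D (size 1551≥1369, walk score 74≥73, rent 1367≤4061, commute 33≤55).
C: not dominated.
D: not dominated (best size).
E: not dominated.
F: not dominated (best walk score).
G: dominated by C (size 542≥416, walk score 88≥73, rent 1662≤3503, commute 19≤52).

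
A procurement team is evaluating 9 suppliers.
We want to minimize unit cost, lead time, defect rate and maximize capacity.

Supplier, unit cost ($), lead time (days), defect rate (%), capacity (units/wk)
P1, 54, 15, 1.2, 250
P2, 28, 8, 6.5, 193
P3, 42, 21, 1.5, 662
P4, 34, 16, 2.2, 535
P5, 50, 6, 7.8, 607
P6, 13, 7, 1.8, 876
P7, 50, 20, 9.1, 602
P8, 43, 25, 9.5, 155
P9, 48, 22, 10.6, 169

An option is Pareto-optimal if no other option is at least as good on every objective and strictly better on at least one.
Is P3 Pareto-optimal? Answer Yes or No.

P1: worse on unit cost (54 vs 42).
P2: worse on defect rate (6.5 vs 1.5).
P4: worse on defect rate (2.2 vs 1.5).
P5: worse on unit cost (50 vs 42).
P6: worse on defect rate (1.8 vs 1.5).
P7: worse on unit cost (50 vs 42).
P8: worse on unit cost (43 vs 42).
P9: worse on unit cost (48 vs 42).
No option is at least as good as P3 on every objective and strictly better on one.

Yes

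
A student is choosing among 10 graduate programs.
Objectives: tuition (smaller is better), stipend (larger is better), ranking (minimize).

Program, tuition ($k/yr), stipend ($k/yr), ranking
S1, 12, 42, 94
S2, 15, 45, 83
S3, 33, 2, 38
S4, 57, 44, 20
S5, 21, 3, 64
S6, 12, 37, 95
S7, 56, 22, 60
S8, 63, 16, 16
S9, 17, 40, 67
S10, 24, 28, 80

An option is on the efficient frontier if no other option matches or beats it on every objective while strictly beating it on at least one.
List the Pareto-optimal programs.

S1, S2, S3, S4, S5, S7, S8, S9

S1: not dominated.
S2: not dominated (best stipend).
S3: not dominated.
S4: not dominated.
S5: not dominated.
S6: dominated by S1 (tuition 12≤12, stipend 42≥37, ranking 94≤95).
S7: not dominated.
S8: not dominated (best ranking).
S9: not dominated.
S10: dominated by S9 (tuition 17≤24, stipend 40≥28, ranking 67≤80).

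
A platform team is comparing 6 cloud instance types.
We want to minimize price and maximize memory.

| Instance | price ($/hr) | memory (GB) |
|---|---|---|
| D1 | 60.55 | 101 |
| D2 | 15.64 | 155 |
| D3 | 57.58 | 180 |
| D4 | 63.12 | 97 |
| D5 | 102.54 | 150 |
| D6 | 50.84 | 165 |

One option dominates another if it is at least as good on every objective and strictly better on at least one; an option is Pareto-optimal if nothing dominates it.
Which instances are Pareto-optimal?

D2, D3, D6

D1: dominated by D2 (price 15.64≤60.55, memory 155≥101).
D2: not dominated (best price).
D3: not dominated (best memory).
D4: dominated by D1 (price 60.55≤63.12, memory 101≥97).
D5: dominated by D2 (price 15.64≤102.54, memory 155≥150).
D6: not dominated.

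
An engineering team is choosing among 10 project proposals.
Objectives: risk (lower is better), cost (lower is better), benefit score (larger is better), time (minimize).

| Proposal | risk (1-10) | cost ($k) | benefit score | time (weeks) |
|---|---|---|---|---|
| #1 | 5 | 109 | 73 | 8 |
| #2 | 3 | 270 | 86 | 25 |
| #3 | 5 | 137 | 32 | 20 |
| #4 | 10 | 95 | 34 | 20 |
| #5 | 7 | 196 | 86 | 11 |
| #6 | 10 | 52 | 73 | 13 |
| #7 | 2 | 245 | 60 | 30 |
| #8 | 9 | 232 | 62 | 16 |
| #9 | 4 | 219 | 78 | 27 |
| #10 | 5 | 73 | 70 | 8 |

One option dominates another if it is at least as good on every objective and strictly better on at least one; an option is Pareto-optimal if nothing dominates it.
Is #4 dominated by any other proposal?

#6 vs #4: risk 10≤10, cost 52≤95, benefit score 73≥34, time 13≤20 — #6 is at least as good on every objective and strictly better on at least one, so #6 dominates #4.

Yes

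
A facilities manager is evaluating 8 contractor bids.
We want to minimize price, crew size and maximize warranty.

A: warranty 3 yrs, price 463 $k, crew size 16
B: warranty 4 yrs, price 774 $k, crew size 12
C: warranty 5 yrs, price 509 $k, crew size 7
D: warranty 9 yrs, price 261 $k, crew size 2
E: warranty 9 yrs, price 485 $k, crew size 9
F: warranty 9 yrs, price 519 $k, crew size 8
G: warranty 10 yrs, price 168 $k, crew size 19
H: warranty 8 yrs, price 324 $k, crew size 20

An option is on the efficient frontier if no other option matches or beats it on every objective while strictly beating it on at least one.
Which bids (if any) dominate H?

D, G

D: warranty 9≥8, price 261≤324, crew size 2≤20 — dominates H.
G: warranty 10≥8, price 168≤324, crew size 19≤20 — dominates H.
Others (A, B, C, E, F) are each worse than H on at least one objective.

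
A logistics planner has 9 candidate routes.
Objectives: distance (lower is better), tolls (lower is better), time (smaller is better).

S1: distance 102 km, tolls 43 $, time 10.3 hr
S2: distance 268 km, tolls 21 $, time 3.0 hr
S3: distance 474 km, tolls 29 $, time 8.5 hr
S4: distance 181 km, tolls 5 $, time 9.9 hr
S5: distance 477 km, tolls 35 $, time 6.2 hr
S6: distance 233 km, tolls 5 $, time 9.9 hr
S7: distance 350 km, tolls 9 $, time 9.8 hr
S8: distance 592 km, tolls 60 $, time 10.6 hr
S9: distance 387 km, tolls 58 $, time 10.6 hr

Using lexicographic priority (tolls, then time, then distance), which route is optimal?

First minimize tolls: best is 5, kept {S4, S6}.
Then minimize time: best is 9.9, kept {S4, S6}.
Then minimize distance: best is 181, kept {S4}.

S4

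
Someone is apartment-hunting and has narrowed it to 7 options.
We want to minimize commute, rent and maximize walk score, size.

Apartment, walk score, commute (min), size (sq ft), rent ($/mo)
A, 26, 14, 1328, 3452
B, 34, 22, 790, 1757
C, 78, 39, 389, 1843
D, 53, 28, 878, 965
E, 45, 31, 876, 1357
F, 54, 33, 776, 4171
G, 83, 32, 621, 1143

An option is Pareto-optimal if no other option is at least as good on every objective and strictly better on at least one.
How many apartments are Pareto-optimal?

5

A: not dominated (best commute).
B: not dominated.
C: dominated by G (walk score 83≥78, commute 32≤39, size 621≥389, rent 1143≤1843).
D: not dominated (best rent).
E: dominated by D (walk score 53≥45, commute 28≤31, size 878≥876, rent 965≤1357).
F: not dominated.
G: not dominated (best walk score).
Pareto-optimal: A, B, D, F, G → 5.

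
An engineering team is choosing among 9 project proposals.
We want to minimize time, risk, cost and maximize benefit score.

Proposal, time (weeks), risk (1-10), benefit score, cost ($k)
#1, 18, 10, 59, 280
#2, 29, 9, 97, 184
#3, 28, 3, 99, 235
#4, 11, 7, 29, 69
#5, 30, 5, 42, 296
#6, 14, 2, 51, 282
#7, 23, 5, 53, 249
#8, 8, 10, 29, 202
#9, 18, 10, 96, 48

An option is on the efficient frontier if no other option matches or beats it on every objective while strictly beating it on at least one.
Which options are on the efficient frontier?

#2, #3, #4, #6, #7, #8, #9

#1: dominated by #9 (time 18≤18, risk 10≤10, benefit score 96≥59, cost 48≤280).
#2: not dominated.
#3: not dominated (best benefit score).
#4: not dominated.
#5: dominated by #3 (time 28≤30, risk 3≤5, benefit score 99≥42, cost 235≤296).
#6: not dominated (best risk).
#7: not dominated.
#8: not dominated (best time).
#9: not dominated (best cost).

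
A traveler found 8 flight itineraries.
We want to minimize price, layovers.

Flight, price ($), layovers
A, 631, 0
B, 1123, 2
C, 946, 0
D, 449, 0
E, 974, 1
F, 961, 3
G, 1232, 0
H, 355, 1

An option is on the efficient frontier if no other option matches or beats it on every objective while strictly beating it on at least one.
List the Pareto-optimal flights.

D, H

A: dominated by D (price 449≤631, layovers 0≤0).
B: dominated by A (price 631≤1123, layovers 0≤2).
C: dominated by A (price 631≤946, layovers 0≤0).
D: not dominated.
E: dominated by A (price 631≤974, layovers 0≤1).
F: dominated by A (price 631≤961, layovers 0≤3).
G: dominated by A (price 631≤1232, layovers 0≤0).
H: not dominated (best price).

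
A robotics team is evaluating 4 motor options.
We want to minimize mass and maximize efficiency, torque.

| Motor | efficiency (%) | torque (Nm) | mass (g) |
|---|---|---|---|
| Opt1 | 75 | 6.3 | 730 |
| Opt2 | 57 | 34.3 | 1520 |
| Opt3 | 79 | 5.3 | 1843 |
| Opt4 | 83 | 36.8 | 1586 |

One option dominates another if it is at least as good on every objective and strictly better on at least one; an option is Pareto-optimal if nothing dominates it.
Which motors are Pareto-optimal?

Opt1, Opt2, Opt4

Opt1: not dominated (best mass).
Opt2: not dominated.
Opt3: dominated by Opt4 (efficiency 83≥79, torque 36.8≥5.3, mass 1586≤1843).
Opt4: not dominated (best efficiency).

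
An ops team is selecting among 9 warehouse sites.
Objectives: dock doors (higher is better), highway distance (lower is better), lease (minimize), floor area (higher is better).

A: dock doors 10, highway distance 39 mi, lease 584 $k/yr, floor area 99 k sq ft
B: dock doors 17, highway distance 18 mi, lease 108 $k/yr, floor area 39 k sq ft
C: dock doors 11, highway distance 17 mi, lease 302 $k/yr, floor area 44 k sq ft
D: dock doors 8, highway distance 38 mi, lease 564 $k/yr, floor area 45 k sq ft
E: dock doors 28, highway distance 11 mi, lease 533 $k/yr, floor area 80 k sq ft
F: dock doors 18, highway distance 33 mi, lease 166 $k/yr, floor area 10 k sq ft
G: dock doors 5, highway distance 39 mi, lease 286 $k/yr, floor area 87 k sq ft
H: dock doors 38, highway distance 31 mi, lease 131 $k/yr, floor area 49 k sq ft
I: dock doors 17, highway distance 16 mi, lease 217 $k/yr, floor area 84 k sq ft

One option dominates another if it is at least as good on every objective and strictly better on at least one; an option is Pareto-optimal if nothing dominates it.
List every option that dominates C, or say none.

I: dock doors 17≥11, highway distance 16≤17, lease 217≤302, floor area 84≥44 — dominates C.
Others (A, B, D, E, F, G, H) are each worse than C on at least one objective.

I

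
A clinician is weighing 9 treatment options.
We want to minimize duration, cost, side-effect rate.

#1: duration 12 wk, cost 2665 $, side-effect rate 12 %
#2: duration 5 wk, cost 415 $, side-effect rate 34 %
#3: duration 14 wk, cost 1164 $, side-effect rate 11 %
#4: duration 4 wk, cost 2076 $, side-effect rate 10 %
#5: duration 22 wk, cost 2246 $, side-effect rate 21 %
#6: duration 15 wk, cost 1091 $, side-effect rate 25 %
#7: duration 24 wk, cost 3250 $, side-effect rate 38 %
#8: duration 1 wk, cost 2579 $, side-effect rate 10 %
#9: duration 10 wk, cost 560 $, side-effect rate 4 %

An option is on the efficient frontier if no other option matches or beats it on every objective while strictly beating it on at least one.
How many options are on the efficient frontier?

#1: dominated by #4 (duration 4≤12, cost 2076≤2665, side-effect rate 10≤12).
#2: not dominated (best cost).
#3: dominated by #9 (duration 10≤14, cost 560≤1164, side-effect rate 4≤11).
#4: not dominated.
#5: dominated by #3 (duration 14≤22, cost 1164≤2246, side-effect rate 11≤21).
#6: dominated by #9 (duration 10≤15, cost 560≤1091, side-effect rate 4≤25).
#7: dominated by #1 (duration 12≤24, cost 2665≤3250, side-effect rate 12≤38).
#8: not dominated (best duration).
#9: not dominated (best side-effect rate).
Pareto-optimal: #2, #4, #8, #9 → 4.

4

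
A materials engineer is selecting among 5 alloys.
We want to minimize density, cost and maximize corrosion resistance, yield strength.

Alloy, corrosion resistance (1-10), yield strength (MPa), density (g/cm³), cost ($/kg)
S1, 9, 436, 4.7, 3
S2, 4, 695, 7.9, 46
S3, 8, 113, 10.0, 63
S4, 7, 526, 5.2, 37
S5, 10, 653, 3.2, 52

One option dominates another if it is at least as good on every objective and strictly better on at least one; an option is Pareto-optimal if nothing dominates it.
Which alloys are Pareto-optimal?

S1: not dominated (best cost).
S2: not dominated (best yield strength).
S3: dominated by S1 (corrosion resistance 9≥8, yield strength 436≥113, density 4.7≤10.0, cost 3≤63).
S4: not dominated.
S5: not dominated (best corrosion resistance).

S1, S2, S4, S5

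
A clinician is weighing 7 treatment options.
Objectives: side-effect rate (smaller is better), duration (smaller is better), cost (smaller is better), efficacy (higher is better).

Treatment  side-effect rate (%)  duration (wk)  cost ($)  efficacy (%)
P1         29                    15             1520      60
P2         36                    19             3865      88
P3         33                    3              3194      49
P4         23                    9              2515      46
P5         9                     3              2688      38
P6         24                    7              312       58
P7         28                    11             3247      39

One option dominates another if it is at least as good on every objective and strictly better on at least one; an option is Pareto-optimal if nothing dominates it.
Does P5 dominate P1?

No

P5 vs P1: P5 is worse on cost (2688 vs 1520), so it does not dominate P1.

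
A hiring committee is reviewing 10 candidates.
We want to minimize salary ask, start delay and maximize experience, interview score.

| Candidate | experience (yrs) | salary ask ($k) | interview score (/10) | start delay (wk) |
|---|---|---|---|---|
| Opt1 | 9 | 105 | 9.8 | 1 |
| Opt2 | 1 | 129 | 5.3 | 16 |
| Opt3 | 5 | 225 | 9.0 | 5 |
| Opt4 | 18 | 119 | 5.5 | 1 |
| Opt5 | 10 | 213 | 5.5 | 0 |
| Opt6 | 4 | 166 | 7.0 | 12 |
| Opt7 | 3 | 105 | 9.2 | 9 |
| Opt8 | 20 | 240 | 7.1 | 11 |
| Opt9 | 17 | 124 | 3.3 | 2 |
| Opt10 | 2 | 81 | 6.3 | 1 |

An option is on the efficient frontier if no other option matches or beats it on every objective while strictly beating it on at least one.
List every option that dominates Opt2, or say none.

Opt1, Opt4, Opt7, Opt10

Opt1: experience 9≥1, salary ask 105≤129, interview score 9.8≥5.3, start delay 1≤16 — dominates Opt2.
Opt4: experience 18≥1, salary ask 119≤129, interview score 5.5≥5.3, start delay 1≤16 — dominates Opt2.
Opt7: experience 3≥1, salary ask 105≤129, interview score 9.2≥5.3, start delay 9≤16 — dominates Opt2.
Opt10: experience 2≥1, salary ask 81≤129, interview score 6.3≥5.3, start delay 1≤16 — dominates Opt2.
Others (Opt3, Opt5, Opt6, Opt8, Opt9) are each worse than Opt2 on at least one objective.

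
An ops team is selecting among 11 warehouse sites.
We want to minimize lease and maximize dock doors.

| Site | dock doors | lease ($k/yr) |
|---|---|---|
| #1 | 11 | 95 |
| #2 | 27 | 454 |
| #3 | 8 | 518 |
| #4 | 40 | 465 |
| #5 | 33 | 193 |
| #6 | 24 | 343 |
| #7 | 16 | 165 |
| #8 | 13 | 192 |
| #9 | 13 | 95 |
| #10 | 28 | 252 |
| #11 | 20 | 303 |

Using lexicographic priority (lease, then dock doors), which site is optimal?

#9

First minimize lease: best is 95, kept {#1, #9}.
Then maximize dock doors: best is 13, kept {#9}.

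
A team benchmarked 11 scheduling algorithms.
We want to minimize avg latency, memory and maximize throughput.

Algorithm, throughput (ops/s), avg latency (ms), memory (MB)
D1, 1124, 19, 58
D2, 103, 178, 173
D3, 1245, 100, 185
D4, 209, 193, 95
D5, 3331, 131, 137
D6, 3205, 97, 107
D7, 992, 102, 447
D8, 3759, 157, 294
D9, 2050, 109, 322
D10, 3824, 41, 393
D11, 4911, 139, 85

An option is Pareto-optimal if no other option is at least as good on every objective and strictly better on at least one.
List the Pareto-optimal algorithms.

D1: not dominated (best avg latency).
D2: dominated by D1 (throughput 1124≥103, avg latency 19≤178, memory 58≤173).
D3: dominated by D6 (throughput 3205≥1245, avg latency 97≤100, memory 107≤185).
D4: dominated by D1 (throughput 1124≥209, avg latency 19≤193, memory 58≤95).
D5: not dominated.
D6: not dominated.
D7: dominated by D1 (throughput 1124≥992, avg latency 19≤102, memory 58≤447).
D8: dominated by D11 (throughput 4911≥3759, avg latency 139≤157, memory 85≤294).
D9: dominated by D6 (throughput 3205≥2050, avg latency 97≤109, memory 107≤322).
D10: not dominated.
D11: not dominated (best throughput).

D1, D5, D6, D10, D11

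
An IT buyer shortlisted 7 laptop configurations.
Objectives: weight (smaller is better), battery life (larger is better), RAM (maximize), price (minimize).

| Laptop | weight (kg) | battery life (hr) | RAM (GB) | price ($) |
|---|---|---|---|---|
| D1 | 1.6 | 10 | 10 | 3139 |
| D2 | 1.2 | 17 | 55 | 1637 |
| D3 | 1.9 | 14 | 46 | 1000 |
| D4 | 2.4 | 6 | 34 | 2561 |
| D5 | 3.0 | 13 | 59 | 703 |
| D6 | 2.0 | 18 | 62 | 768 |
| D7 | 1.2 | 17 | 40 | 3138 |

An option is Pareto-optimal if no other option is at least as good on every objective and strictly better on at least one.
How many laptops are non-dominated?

D1: dominated by D2 (weight 1.2≤1.6, battery life 17≥10, RAM 55≥10, price 1637≤3139).
D2: not dominated.
D3: not dominated.
D4: dominated by D2 (weight 1.2≤2.4, battery life 17≥6, RAM 55≥34, price 1637≤2561).
D5: not dominated (best price).
D6: not dominated (best battery life).
D7: dominated by D2 (weight 1.2≤1.2, battery life 17≥17, RAM 55≥40, price 1637≤3138).
Pareto-optimal: D2, D3, D5, D6 → 4.

4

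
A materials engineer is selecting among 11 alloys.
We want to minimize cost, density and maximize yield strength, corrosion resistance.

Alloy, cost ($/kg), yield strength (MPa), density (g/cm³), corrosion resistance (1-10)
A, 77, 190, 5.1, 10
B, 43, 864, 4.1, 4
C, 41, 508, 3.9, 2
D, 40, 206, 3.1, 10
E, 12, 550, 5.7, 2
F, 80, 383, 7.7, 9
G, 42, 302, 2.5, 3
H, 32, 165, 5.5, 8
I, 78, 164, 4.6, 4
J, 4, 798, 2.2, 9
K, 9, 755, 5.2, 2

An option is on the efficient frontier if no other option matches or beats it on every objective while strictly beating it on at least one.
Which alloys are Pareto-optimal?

B, D, J

A: dominated by D (cost 40≤77, yield strength 206≥190, density 3.1≤5.1, corrosion resistance 10≥10).
B: not dominated (best yield strength).
C: dominated by J (cost 4≤41, yield strength 798≥508, density 2.2≤3.9, corrosion resistance 9≥2).
D: not dominated.
E: dominated by J (cost 4≤12, yield strength 798≥550, density 2.2≤5.7, corrosion resistance 9≥2).
F: dominated by J (cost 4≤80, yield strength 798≥383, density 2.2≤7.7, corrosion resistance 9≥9).
G: dominated by J (cost 4≤42, yield strength 798≥302, density 2.2≤2.5, corrosion resistance 9≥3).
H: dominated by J (cost 4≤32, yield strength 798≥165, density 2.2≤5.5, corrosion resistance 9≥8).
I: dominated by B (cost 43≤78, yield strength 864≥164, density 4.1≤4.6, corrosion resistance 4≥4).
J: not dominated (best cost).
K: dominated by J (cost 4≤9, yield strength 798≥755, density 2.2≤5.2, corrosion resistance 9≥2).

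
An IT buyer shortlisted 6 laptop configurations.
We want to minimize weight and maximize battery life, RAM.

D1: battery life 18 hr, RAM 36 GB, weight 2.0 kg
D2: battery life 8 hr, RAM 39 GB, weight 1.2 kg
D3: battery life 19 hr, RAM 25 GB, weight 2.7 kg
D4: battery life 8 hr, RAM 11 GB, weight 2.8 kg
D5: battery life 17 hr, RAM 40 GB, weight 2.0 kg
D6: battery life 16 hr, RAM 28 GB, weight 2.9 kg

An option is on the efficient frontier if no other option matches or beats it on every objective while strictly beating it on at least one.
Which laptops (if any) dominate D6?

D1, D5

D1: battery life 18≥16, RAM 36≥28, weight 2.0≤2.9 — dominates D6.
D5: battery life 17≥16, RAM 40≥28, weight 2.0≤2.9 — dominates D6.
Others (D2, D3, D4) are each worse than D6 on at least one objective.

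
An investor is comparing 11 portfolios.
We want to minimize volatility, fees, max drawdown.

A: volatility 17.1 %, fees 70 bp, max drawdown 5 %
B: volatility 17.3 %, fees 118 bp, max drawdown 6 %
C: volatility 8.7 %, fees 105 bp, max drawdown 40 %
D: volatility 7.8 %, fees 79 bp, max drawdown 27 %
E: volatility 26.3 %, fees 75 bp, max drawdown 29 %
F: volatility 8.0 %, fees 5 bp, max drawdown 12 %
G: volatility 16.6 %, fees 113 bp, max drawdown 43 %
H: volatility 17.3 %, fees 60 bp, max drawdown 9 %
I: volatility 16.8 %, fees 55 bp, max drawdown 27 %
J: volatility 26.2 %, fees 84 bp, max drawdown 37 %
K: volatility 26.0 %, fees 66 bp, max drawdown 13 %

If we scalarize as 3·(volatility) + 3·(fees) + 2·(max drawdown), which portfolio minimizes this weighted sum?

F

A: 3·17.1 + 3·70 + 2·5 = 271.3
B: 3·17.3 + 3·118 + 2·6 = 417.9
C: 3·8.7 + 3·105 + 2·40 = 421.1
D: 3·7.8 + 3·79 + 2·27 = 314.4
E: 3·26.3 + 3·75 + 2·29 = 361.9
F: 3·8.0 + 3·5 + 2·12 = 63.0
G: 3·16.6 + 3·113 + 2·43 = 474.8
H: 3·17.3 + 3·60 + 2·9 = 249.9
I: 3·16.8 + 3·55 + 2·27 = 269.4
J: 3·26.2 + 3·84 + 2·37 = 404.6
K: 3·26.0 + 3·66 + 2·13 = 302.0
Lowest: F at 63.0.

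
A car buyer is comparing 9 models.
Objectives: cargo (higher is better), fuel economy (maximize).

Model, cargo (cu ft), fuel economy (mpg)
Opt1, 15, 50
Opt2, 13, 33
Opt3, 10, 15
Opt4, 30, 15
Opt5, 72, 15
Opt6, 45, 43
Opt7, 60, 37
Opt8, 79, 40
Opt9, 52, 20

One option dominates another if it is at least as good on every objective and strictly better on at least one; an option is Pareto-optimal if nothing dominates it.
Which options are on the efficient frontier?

Opt1: not dominated (best fuel economy).
Opt2: dominated by Opt1 (cargo 15≥13, fuel economy 50≥33).
Opt3: dominated by Opt1 (cargo 15≥10, fuel economy 50≥15).
Opt4: dominated by Opt5 (cargo 72≥30, fuel economy 15≥15).
Opt5: dominated by Opt8 (cargo 79≥72, fuel economy 40≥15).
Opt6: not dominated.
Opt7: dominated by Opt8 (cargo 79≥60, fuel economy 40≥37).
Opt8: not dominated (best cargo).
Opt9: dominated by Opt7 (cargo 60≥52, fuel economy 37≥20).

Opt1, Opt6, Opt8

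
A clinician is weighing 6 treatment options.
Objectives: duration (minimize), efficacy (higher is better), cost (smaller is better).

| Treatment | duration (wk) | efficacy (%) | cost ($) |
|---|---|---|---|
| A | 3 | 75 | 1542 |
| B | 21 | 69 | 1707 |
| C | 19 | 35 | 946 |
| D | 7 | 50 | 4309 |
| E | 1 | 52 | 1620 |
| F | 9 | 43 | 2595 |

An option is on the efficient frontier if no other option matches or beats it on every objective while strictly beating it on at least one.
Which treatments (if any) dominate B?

A

A: duration 3≤21, efficacy 75≥69, cost 1542≤1707 — dominates B.
Others (C, D, E, F) are each worse than B on at least one objective.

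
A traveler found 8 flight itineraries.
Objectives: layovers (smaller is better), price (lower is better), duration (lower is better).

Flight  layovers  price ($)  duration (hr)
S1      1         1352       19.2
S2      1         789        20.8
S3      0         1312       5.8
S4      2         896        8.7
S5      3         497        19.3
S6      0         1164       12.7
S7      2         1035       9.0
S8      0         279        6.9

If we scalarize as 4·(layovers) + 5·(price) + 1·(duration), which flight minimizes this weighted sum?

S8

S1: 4·1 + 5·1352 + 1·19.2 = 6783.2
S2: 4·1 + 5·789 + 1·20.8 = 3969.8
S3: 4·0 + 5·1312 + 1·5.8 = 6565.8
S4: 4·2 + 5·896 + 1·8.7 = 4496.7
S5: 4·3 + 5·497 + 1·19.3 = 2516.3
S6: 4·0 + 5·1164 + 1·12.7 = 5832.7
S7: 4·2 + 5·1035 + 1·9.0 = 5192.0
S8: 4·0 + 5·279 + 1·6.9 = 1401.9
Lowest: S8 at 1401.9.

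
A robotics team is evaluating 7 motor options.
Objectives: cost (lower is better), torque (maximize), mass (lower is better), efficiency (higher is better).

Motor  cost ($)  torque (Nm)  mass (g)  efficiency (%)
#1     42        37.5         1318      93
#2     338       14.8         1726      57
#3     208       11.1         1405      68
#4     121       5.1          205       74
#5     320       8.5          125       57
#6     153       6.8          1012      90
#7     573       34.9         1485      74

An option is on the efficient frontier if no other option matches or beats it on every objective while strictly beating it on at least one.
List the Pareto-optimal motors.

#1, #4, #5, #6

#1: not dominated (best cost).
#2: dominated by #1 (cost 42≤338, torque 37.5≥14.8, mass 1318≤1726, efficiency 93≥57).
#3: dominated by #1 (cost 42≤208, torque 37.5≥11.1, mass 1318≤1405, efficiency 93≥68).
#4: not dominated.
#5: not dominated (best mass).
#6: not dominated.
#7: dominated by #1 (cost 42≤573, torque 37.5≥34.9, mass 1318≤1485, efficiency 93≥74).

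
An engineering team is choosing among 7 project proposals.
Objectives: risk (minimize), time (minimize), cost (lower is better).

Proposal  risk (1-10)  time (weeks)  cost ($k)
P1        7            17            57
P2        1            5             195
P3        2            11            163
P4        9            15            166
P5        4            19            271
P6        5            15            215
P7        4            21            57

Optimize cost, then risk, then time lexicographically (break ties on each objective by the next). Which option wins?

P7

First minimize cost: best is 57, kept {P1, P7}.
Then minimize risk: best is 4, kept {P7}.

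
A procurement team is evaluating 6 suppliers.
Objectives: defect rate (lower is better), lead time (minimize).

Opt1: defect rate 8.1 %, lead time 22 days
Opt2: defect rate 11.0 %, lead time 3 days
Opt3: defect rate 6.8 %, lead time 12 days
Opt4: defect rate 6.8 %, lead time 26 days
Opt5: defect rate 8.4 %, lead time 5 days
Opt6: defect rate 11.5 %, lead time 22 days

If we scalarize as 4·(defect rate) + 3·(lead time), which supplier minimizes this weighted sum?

Opt1: 4·8.1 + 3·22 = 98.4
Opt2: 4·11.0 + 3·3 = 53.0
Opt3: 4·6.8 + 3·12 = 63.2
Opt4: 4·6.8 + 3·26 = 105.2
Opt5: 4·8.4 + 3·5 = 48.6
Opt6: 4·11.5 + 3·22 = 112.0
Lowest: Opt5 at 48.6.

Opt5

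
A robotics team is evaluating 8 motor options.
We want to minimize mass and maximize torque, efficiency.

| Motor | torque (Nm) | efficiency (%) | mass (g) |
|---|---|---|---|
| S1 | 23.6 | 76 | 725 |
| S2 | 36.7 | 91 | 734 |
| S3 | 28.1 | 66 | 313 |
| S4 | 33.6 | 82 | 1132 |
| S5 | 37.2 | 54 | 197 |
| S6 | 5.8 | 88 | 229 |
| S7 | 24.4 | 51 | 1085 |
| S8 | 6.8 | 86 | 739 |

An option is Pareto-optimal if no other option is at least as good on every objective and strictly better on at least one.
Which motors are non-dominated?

S1, S2, S3, S5, S6

S1: not dominated.
S2: not dominated (best efficiency).
S3: not dominated.
S4: dominated by S2 (torque 36.7≥33.6, efficiency 91≥82, mass 734≤1132).
S5: not dominated (best torque).
S6: not dominated.
S7: dominated by S2 (torque 36.7≥24.4, efficiency 91≥51, mass 734≤1085).
S8: dominated by S2 (torque 36.7≥6.8, efficiency 91≥86, mass 734≤739).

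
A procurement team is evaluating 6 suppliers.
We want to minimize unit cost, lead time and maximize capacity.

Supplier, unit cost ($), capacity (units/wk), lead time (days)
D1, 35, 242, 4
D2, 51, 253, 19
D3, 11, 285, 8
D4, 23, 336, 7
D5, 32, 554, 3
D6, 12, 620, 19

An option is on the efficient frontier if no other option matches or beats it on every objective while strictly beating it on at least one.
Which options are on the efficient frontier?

D3, D4, D5, D6

D1: dominated by D5 (unit cost 32≤35, capacity 554≥242, lead time 3≤4).
D2: dominated by D3 (unit cost 11≤51, capacity 285≥253, lead time 8≤19).
D3: not dominated (best unit cost).
D4: not dominated.
D5: not dominated (best lead time).
D6: not dominated (best capacity).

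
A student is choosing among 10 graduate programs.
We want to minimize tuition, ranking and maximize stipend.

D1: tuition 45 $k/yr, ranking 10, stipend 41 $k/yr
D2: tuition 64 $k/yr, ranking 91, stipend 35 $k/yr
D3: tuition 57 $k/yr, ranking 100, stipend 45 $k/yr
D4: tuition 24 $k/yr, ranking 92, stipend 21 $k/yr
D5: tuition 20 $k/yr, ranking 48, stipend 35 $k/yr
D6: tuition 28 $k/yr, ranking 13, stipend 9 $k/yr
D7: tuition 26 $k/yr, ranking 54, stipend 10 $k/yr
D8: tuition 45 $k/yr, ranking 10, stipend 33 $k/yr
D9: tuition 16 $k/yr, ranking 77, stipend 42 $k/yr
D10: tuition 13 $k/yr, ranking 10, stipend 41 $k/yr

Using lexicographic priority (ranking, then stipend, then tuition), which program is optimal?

First minimize ranking: best is 10, kept {D1, D8, D10}.
Then maximize stipend: best is 41, kept {D1, D10}.
Then minimize tuition: best is 13, kept {D10}.

D10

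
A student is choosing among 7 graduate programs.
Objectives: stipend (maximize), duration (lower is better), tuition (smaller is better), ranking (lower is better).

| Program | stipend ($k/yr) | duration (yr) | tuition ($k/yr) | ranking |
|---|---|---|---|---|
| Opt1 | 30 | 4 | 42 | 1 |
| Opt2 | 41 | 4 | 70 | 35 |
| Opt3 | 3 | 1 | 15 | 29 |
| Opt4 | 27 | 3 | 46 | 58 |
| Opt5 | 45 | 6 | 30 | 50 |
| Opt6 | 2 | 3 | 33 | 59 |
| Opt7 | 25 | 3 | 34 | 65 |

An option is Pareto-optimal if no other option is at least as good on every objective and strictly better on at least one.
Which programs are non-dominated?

Opt1: not dominated (best ranking).
Opt2: not dominated.
Opt3: not dominated (best duration).
Opt4: not dominated.
Opt5: not dominated (best stipend).
Opt6: dominated by Opt3 (stipend 3≥2, duration 1≤3, tuition 15≤33, ranking 29≤59).
Opt7: not dominated.

Opt1, Opt2, Opt3, Opt4, Opt5, Opt7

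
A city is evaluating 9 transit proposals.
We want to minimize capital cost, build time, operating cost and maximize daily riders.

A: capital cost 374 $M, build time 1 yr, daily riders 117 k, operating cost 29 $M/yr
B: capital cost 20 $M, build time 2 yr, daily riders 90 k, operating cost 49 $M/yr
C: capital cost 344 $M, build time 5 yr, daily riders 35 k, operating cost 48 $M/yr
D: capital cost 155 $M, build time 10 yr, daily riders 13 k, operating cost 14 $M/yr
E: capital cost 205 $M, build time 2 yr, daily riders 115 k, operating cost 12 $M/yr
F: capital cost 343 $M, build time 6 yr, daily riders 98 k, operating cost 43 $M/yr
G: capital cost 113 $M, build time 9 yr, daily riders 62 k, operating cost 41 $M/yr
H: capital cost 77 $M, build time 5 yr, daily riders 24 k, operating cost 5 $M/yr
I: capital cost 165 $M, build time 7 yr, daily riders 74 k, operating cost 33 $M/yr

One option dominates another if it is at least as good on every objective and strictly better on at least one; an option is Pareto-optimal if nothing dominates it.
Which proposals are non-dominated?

A: not dominated (best build time).
B: not dominated (best capital cost).
C: dominated by E (capital cost 205≤344, build time 2≤5, daily riders 115≥35, operating cost 12≤48).
D: dominated by H (capital cost 77≤155, build time 5≤10, daily riders 24≥13, operating cost 5≤14).
E: not dominated.
F: dominated by E (capital cost 205≤343, build time 2≤6, daily riders 115≥98, operating cost 12≤43).
G: not dominated.
H: not dominated (best operating cost).
I: not dominated.

A, B, E, G, H, I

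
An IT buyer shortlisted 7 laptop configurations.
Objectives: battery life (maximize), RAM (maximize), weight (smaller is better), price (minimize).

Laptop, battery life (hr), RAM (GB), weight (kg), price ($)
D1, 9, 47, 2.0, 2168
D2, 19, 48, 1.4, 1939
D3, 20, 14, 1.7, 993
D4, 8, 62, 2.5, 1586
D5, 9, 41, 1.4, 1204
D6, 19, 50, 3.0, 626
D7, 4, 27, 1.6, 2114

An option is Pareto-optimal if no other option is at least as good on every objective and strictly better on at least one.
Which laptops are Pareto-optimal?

D2, D3, D4, D5, D6

D1: dominated by D2 (battery life 19≥9, RAM 48≥47, weight 1.4≤2.0, price 1939≤2168).
D2: not dominated.
D3: not dominated (best battery life).
D4: not dominated (best RAM).
D5: not dominated.
D6: not dominated (best price).
D7: dominated by D2 (battery life 19≥4, RAM 48≥27, weight 1.4≤1.6, price 1939≤2114).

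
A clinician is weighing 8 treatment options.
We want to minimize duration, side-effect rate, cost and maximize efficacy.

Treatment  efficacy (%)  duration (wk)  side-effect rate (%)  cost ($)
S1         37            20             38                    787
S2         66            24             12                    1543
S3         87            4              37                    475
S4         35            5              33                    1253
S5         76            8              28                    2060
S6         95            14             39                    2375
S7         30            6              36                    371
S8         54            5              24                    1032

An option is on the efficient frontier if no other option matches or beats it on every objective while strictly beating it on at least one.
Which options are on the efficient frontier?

S1: dominated by S3 (efficacy 87≥37, duration 4≤20, side-effect rate 37≤38, cost 475≤787).
S2: not dominated (best side-effect rate).
S3: not dominated (best duration).
S4: dominated by S8 (efficacy 54≥35, duration 5≤5, side-effect rate 24≤33, cost 1032≤1253).
S5: not dominated.
S6: not dominated (best efficacy).
S7: not dominated (best cost).
S8: not dominated.

S2, S3, S5, S6, S7, S8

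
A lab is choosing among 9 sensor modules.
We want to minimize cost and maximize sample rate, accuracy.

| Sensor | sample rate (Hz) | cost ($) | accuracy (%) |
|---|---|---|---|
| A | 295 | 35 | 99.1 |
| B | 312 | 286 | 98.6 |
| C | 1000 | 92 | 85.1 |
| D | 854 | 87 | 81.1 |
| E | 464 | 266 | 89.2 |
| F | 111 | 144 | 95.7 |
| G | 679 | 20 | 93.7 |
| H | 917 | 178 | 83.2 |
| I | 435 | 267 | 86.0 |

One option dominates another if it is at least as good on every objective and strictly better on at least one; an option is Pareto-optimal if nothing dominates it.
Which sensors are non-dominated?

A: not dominated (best accuracy).
B: not dominated.
C: not dominated (best sample rate).
D: not dominated.
E: dominated by G (sample rate 679≥464, cost 20≤266, accuracy 93.7≥89.2).
F: dominated by A (sample rate 295≥111, cost 35≤144, accuracy 99.1≥95.7).
G: not dominated (best cost).
H: dominated by C (sample rate 1000≥917, cost 92≤178, accuracy 85.1≥83.2).
I: dominated by E (sample rate 464≥435, cost 266≤267, accuracy 89.2≥86.0).

A, B, C, D, G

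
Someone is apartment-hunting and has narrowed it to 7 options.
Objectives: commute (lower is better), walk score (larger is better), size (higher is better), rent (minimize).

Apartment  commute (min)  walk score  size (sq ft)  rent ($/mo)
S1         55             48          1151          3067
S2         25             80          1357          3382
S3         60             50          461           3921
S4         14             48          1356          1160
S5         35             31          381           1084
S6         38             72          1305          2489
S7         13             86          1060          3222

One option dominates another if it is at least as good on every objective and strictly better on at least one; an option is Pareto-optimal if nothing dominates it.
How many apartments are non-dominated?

5

S1: dominated by S4 (commute 14≤55, walk score 48≥48, size 1356≥1151, rent 1160≤3067).
S2: not dominated (best size).
S3: dominated by S2 (commute 25≤60, walk score 80≥50, size 1357≥461, rent 3382≤3921).
S4: not dominated.
S5: not dominated (best rent).
S6: not dominated.
S7: not dominated (best commute).
Pareto-optimal: S2, S4, S5, S6, S7 → 5.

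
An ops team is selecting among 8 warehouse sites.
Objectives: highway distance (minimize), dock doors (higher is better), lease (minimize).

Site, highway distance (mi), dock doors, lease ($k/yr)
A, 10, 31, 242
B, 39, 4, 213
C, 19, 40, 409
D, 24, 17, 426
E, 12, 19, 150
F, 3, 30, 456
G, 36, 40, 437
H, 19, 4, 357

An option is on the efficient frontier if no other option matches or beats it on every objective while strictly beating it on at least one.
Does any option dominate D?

A vs D: highway distance 10≤24, dock doors 31≥17, lease 242≤426 — A is at least as good on every objective and strictly better on at least one, so A dominates D.

Yes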